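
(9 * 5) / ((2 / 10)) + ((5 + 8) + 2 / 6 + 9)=742 / 3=247.33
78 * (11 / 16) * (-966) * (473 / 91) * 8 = -2154042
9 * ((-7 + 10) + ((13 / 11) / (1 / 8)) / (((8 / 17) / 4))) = 8253 / 11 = 750.27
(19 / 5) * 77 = 1463 / 5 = 292.60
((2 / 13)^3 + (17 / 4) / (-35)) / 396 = -36229 / 121801680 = -0.00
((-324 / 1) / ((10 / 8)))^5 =-3656158440062976 / 3125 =-1169970700820.15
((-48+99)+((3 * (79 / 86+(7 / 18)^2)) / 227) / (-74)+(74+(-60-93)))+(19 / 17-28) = -72783501281 / 1326168504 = -54.88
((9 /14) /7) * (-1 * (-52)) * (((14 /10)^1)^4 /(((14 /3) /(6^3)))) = 530712 /625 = 849.14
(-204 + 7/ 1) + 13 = -184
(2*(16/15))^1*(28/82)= 448/615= 0.73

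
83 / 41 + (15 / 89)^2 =666668 / 324761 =2.05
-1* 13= -13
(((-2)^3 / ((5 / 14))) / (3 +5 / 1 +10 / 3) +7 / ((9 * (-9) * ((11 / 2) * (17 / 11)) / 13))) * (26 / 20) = -5551 / 2025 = -2.74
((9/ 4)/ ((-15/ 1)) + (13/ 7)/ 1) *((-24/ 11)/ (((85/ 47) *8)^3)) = -0.00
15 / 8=1.88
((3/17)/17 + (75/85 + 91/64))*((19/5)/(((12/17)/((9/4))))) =2440227/87040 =28.04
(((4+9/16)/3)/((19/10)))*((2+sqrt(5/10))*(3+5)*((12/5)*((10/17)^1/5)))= 292*sqrt(2)/323+1168/323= 4.89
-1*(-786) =786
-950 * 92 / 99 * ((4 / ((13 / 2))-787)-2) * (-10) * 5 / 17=-44788130000 / 21879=-2047083.05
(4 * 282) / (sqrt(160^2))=141 / 20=7.05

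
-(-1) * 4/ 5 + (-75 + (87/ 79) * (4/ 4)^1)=-28874/ 395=-73.10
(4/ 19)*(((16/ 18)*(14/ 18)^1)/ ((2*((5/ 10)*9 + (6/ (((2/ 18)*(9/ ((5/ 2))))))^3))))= 224/ 10402101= 0.00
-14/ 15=-0.93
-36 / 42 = -6 / 7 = -0.86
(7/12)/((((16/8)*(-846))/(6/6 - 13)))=7/1692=0.00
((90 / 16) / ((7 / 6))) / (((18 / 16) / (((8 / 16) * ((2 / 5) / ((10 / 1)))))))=3 / 35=0.09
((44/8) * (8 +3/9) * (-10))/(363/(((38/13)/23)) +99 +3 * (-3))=-52250/335871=-0.16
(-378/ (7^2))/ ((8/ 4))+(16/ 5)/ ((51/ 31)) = -1.91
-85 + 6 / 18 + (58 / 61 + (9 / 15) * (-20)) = -17516 / 183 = -95.72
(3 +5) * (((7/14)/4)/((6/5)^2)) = 25/36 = 0.69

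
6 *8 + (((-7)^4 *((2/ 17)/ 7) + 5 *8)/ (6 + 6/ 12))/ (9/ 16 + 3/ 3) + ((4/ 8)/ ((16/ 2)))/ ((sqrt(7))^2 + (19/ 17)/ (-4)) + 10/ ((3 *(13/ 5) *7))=11899331281/ 212093700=56.10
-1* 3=-3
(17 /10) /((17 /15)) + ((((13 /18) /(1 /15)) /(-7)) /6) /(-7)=2711 /1764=1.54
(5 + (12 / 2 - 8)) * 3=9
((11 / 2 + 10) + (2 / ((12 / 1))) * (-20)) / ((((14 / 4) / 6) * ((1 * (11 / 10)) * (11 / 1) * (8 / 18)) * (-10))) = -657 / 1694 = -0.39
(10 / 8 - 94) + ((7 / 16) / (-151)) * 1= -224091 / 2416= -92.75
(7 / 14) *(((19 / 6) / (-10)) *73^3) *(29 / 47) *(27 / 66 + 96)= -3664030.35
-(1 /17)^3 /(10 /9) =-9 /49130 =-0.00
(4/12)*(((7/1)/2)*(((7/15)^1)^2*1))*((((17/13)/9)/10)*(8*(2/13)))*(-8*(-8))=1492736/5133375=0.29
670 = 670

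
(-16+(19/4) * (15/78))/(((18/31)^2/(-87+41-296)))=15303.62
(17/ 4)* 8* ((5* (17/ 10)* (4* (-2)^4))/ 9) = 18496/ 9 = 2055.11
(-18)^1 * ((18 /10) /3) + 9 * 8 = 306 /5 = 61.20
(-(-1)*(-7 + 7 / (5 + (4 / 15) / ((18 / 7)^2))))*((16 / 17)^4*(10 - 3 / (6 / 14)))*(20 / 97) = -33780203520 / 12403453147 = -2.72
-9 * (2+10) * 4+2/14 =-3023/7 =-431.86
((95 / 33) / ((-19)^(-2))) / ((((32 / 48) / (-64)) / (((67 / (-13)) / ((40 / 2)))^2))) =-61580102 / 9295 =-6625.08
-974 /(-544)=487 /272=1.79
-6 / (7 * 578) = -3 / 2023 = -0.00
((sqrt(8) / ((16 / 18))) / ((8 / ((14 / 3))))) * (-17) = -357 * sqrt(2) / 16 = -31.55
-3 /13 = -0.23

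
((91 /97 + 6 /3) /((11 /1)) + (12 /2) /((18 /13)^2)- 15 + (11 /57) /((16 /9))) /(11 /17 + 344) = -1711389439 /51312747024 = -0.03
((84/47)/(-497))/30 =-2/16685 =-0.00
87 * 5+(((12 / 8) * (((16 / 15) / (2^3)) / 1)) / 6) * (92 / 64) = 435.05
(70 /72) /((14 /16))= 10 /9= 1.11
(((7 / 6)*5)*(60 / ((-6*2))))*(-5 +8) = -175 / 2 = -87.50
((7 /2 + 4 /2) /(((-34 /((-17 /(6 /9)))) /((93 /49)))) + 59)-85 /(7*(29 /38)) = 578833 /11368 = 50.92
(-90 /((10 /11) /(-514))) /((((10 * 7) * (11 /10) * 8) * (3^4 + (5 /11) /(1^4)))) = 25443 /25088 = 1.01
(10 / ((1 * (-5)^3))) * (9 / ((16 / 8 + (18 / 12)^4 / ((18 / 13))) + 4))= -192 / 2575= -0.07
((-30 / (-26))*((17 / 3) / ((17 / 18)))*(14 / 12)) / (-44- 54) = -15 / 182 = -0.08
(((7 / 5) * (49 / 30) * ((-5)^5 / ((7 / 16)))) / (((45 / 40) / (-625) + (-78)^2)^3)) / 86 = -62500000000000 / 74108986495243926033591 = -0.00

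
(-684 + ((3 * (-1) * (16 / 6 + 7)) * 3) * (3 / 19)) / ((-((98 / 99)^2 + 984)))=129931857 / 183421972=0.71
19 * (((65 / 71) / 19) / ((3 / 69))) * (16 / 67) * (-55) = -1315600 / 4757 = -276.56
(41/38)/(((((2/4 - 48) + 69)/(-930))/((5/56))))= -95325/22876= -4.17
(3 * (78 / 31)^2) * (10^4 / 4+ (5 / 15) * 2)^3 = 296998658528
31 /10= 3.10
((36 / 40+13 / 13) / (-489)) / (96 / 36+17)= -19 / 96170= -0.00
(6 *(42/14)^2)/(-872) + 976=425509/436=975.94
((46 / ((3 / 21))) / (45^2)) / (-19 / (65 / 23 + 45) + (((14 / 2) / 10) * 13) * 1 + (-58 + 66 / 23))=-46552 / 13592043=-0.00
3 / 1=3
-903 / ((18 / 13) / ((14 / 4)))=-27391 / 12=-2282.58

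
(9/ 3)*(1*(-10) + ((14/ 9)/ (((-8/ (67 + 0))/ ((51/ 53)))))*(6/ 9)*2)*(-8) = 101944/ 159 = 641.16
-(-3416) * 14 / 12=11956 / 3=3985.33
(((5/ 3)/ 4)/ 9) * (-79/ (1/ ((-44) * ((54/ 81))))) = 8690/ 81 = 107.28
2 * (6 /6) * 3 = 6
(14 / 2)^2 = 49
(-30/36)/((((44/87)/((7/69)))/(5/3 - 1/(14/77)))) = 1015/1584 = 0.64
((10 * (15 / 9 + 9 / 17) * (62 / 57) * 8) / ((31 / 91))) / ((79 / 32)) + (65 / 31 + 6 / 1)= 1675317143 / 7119243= 235.32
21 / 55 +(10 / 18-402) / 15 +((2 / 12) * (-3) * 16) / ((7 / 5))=-333632 / 10395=-32.10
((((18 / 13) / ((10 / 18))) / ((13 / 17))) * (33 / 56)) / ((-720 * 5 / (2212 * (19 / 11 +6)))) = -616437 / 67600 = -9.12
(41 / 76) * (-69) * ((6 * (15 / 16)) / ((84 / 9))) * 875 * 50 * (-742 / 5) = 145652204.98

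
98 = 98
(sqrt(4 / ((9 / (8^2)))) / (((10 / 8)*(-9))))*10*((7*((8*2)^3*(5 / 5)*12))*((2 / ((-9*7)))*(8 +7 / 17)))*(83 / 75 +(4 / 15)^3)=2278585008128 / 4647375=490295.06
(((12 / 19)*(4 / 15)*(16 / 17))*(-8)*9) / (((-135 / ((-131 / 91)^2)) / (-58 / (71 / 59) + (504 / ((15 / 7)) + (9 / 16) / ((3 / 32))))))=344006385664 / 10173652125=33.81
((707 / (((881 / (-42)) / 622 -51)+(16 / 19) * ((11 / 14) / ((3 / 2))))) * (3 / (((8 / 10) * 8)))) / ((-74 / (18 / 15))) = 789578307 / 7433137496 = 0.11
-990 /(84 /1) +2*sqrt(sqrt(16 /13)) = -9.68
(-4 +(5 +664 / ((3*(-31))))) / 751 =-571 / 69843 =-0.01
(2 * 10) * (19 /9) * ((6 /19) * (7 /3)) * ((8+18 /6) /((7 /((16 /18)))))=3520 /81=43.46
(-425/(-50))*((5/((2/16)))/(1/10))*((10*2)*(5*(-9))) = -3060000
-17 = -17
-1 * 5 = -5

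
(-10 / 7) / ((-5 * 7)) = 2 / 49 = 0.04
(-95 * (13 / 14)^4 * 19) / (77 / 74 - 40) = 1907446385 / 55376664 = 34.44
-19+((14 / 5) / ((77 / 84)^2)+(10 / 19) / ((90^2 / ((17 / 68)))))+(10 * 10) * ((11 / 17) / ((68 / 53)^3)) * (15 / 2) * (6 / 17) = 65.43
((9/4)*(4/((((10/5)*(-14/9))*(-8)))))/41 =81/9184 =0.01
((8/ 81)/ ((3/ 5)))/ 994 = 20/ 120771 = 0.00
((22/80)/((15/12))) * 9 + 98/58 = 5321/1450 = 3.67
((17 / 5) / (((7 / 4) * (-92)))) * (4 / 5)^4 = -0.01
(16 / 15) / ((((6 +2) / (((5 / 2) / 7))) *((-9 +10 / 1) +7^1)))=0.01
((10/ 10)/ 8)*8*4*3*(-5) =-60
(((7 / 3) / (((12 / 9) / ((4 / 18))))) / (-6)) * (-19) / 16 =133 / 1728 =0.08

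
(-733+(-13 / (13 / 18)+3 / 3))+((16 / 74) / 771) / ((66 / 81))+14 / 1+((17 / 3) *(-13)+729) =-25312850 / 313797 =-80.67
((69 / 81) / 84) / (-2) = -0.01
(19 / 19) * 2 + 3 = 5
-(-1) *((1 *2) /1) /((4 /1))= 1 /2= 0.50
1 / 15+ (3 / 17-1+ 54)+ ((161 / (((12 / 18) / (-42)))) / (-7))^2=535411832 / 255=2099654.24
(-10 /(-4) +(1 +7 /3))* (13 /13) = 35 /6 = 5.83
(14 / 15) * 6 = 28 / 5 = 5.60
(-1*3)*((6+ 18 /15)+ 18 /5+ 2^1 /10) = -33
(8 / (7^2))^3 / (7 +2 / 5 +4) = 2560 / 6705993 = 0.00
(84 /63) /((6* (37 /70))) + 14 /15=2254 /1665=1.35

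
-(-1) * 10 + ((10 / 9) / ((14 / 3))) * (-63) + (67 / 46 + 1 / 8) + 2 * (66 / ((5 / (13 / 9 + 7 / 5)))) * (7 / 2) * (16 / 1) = 57984953 / 13800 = 4201.81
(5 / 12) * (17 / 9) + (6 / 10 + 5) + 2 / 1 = 4529 / 540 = 8.39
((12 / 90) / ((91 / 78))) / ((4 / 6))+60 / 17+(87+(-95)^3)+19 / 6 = -3060493643 / 3570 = -857281.13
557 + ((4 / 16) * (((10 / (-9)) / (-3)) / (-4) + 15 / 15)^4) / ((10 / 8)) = 23686775761 / 42515280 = 557.14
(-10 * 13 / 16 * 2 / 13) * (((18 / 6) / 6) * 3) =-1.88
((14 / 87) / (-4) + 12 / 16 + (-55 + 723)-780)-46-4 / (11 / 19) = -628555 / 3828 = -164.20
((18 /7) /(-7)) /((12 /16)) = -24 /49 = -0.49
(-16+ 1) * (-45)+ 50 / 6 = 2050 / 3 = 683.33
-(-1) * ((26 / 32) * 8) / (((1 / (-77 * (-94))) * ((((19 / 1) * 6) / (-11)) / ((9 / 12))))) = -517517 / 152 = -3404.72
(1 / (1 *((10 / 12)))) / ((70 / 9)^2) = 243 / 12250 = 0.02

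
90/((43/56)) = 5040/43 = 117.21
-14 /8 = -7 /4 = -1.75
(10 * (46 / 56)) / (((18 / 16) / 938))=61640 / 9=6848.89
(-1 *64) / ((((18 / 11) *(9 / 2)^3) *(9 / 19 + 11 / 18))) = -107008 / 270459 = -0.40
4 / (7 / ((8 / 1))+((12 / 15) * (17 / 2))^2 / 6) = 2400 / 5149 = 0.47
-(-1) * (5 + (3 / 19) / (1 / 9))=6.42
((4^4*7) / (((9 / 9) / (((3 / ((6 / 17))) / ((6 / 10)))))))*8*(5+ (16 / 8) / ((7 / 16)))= 5831680 / 3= 1943893.33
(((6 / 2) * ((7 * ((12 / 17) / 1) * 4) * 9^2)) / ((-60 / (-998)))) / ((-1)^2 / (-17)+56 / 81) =126296.61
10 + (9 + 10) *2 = 48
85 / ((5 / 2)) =34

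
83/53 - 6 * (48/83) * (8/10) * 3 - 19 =-566628/21995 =-25.76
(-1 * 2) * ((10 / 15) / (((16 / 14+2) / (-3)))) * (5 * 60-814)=-7196 / 11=-654.18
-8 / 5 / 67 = -8 / 335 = -0.02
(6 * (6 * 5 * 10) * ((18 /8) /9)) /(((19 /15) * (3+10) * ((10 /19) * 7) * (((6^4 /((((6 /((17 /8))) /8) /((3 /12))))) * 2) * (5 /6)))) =15 /3094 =0.00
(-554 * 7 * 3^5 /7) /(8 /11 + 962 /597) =-442031337 /7679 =-57563.66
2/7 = 0.29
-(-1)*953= 953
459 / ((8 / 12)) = 688.50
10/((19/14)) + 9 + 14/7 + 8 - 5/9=4414/171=25.81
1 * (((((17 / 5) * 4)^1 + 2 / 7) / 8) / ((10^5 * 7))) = 243 / 98000000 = 0.00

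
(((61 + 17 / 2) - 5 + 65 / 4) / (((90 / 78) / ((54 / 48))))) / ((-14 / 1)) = -12597 / 2240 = -5.62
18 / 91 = 0.20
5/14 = 0.36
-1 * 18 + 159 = 141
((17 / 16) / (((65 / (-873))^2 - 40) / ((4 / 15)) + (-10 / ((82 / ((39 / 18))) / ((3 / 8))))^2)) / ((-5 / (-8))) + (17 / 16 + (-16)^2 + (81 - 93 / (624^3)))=2244411577241602569961561 / 6639265935006921216000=338.05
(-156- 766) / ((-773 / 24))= 28.63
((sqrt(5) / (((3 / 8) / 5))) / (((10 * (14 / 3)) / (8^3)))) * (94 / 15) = 96256 * sqrt(5) / 105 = 2049.86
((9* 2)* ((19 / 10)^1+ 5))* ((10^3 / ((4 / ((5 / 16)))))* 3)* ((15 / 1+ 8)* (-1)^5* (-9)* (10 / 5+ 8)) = 241025625 / 4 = 60256406.25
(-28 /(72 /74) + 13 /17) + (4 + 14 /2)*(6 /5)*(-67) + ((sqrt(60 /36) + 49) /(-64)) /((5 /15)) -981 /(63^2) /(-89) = -195303298879 /213514560 -sqrt(15) /64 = -914.77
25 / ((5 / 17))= 85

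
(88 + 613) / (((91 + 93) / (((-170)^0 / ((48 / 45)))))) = 10515 / 2944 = 3.57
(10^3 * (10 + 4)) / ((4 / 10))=35000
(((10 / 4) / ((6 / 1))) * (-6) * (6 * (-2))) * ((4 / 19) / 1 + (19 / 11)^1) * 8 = 97200 / 209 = 465.07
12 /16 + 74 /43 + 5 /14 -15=-14655 /1204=-12.17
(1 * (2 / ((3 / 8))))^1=16 / 3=5.33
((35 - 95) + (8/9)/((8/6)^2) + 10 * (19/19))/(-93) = 33/62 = 0.53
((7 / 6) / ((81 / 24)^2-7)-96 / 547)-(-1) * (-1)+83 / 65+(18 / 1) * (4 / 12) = 6.37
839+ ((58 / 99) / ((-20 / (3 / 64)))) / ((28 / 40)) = 12403747 / 14784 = 839.00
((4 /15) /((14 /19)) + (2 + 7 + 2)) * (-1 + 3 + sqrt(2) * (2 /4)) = 1193 * sqrt(2) /210 + 2386 /105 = 30.76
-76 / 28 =-19 / 7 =-2.71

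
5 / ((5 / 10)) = 10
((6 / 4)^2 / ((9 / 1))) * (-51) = -51 / 4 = -12.75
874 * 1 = 874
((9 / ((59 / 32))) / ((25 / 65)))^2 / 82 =7008768 / 3568025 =1.96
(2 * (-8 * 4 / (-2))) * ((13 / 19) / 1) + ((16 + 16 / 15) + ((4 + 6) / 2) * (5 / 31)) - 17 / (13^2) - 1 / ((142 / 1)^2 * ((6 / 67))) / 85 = 13535047315163 / 341214603080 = 39.67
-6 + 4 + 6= 4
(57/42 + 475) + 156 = 8853/14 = 632.36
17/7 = 2.43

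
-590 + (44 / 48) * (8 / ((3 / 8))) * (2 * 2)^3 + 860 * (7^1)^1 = 60134 / 9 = 6681.56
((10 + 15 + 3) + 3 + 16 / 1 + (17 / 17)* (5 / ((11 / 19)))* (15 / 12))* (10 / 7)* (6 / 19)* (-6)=-228870 / 1463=-156.44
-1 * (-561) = 561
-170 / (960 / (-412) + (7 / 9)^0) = 17510 / 137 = 127.81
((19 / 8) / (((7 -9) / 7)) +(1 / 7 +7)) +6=541 / 112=4.83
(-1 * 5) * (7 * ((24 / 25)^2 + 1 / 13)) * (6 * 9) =-3066714 / 1625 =-1887.21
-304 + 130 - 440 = -614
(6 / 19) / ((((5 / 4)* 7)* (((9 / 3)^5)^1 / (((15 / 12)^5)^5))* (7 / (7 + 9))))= 59604644775390625 / 663322170897727488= 0.09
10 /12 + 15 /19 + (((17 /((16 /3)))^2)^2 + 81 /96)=394830409 /3735552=105.70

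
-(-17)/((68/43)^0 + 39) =17/40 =0.42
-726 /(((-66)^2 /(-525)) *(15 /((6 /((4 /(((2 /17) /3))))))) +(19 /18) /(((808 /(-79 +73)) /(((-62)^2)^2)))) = 3849615 /625360343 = 0.01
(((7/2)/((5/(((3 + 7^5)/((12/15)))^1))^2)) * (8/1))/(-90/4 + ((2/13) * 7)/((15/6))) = -64286062750/2869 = -22407132.36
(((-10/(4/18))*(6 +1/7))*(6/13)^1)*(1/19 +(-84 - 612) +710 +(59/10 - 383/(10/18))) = 147673395/1729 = 85409.71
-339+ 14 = -325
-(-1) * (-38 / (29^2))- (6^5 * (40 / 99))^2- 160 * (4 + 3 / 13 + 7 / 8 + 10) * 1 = -13061502619194 / 1322893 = -9873438.46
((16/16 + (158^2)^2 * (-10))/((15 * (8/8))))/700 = -2077337653/3500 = -593525.04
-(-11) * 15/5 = 33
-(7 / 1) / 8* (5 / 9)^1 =-35 / 72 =-0.49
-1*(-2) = 2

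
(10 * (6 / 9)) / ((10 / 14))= 9.33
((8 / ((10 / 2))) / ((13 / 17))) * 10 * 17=4624 / 13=355.69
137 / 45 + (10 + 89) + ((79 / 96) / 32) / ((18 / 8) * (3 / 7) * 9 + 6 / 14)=19984937 / 195840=102.05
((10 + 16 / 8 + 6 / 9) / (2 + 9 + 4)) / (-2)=-19 / 45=-0.42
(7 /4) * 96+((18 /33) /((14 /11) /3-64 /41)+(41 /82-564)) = -609017 /1538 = -395.98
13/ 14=0.93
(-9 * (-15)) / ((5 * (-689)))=-27 / 689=-0.04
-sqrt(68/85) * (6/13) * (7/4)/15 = -7 * sqrt(5)/325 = -0.05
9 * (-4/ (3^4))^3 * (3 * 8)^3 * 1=-32768/ 2187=-14.98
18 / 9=2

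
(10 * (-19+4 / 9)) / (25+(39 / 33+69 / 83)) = -1524710 / 221967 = -6.87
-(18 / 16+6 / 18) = -35 / 24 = -1.46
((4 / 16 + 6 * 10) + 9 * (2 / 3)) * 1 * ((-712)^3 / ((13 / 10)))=-18394268061.54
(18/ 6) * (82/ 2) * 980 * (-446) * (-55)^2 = -162626541000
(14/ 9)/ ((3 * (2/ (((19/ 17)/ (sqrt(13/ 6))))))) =133 * sqrt(78)/ 5967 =0.20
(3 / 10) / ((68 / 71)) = 213 / 680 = 0.31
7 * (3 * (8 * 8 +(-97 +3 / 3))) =-672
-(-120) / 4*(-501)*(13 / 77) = -195390 / 77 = -2537.53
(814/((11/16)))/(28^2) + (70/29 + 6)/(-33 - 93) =18460/12789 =1.44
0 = 0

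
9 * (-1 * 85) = -765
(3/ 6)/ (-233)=-1/ 466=-0.00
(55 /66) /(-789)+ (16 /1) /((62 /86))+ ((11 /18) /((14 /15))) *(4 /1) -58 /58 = 24461071 /1027278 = 23.81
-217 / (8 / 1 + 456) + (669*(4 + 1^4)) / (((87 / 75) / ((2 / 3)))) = 891783 / 464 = 1921.95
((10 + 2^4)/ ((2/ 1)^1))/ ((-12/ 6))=-13/ 2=-6.50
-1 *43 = -43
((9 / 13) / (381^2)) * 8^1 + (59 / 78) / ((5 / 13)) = 12371183 / 6290310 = 1.97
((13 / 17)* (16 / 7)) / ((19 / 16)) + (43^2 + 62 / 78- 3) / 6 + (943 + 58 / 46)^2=249635698718309 / 279880146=891937.86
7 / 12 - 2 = -17 / 12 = -1.42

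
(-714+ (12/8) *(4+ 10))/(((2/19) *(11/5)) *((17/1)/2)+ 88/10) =-1995/31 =-64.35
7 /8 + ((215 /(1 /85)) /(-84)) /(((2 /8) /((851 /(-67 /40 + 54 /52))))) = 64696472657 /55608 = 1163438.22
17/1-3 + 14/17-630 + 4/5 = -52222/85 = -614.38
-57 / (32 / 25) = -44.53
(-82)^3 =-551368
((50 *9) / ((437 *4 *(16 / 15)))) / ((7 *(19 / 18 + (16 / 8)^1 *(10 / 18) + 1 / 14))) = 10125 / 657248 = 0.02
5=5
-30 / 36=-5 / 6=-0.83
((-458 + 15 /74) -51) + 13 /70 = -658652 /1295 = -508.61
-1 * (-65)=65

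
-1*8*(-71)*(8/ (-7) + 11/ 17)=-33512/ 119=-281.61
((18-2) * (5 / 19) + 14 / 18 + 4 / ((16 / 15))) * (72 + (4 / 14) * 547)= 4775623 / 2394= 1994.83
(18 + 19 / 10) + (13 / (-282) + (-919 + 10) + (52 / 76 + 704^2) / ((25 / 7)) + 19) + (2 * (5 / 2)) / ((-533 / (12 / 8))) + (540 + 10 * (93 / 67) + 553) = 664949821099243 / 4783488450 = 139009.39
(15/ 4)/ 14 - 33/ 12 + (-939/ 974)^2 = -20622397/ 13281464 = -1.55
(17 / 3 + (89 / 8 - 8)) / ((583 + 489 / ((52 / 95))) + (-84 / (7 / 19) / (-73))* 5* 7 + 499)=200239 / 47480682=0.00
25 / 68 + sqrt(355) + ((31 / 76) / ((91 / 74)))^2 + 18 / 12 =20.82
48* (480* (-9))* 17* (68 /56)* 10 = -299635200 /7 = -42805028.57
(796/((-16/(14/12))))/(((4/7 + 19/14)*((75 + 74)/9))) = -1.82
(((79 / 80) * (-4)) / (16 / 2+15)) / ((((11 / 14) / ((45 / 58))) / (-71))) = 353367 / 29348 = 12.04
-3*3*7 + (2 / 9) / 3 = -1699 / 27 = -62.93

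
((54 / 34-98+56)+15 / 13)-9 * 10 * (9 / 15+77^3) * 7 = -63563181804 / 221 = -287616207.26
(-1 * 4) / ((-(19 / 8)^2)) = 256 / 361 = 0.71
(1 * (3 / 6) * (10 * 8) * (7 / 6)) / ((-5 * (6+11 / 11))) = -4 / 3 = -1.33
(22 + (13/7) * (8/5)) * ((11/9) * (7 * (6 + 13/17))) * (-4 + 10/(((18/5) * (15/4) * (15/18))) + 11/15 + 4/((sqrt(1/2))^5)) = -23660054/6885 + 3537952 * sqrt(2)/153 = 29265.63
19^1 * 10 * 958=182020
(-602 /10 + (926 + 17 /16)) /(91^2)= 9907 /94640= 0.10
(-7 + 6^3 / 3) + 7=72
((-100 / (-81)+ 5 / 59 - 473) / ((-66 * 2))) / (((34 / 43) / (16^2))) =3101726912 / 2681019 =1156.92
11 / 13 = 0.85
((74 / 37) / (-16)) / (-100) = 1 / 800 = 0.00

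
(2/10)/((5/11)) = 11/25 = 0.44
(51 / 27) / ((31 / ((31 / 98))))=17 / 882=0.02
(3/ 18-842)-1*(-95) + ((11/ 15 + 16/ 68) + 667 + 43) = -6097/ 170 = -35.86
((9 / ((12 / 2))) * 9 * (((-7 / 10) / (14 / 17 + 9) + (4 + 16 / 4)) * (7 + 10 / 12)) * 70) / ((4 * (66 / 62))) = 13783.85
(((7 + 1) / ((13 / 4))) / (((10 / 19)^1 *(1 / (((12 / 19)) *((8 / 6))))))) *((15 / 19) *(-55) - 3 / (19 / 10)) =-2304 / 13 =-177.23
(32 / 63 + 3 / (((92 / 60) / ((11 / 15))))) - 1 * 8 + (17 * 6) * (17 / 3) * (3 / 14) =170692 / 1449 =117.80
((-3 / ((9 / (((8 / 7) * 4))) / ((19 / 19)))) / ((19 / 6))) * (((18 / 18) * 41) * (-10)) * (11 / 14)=144320 / 931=155.02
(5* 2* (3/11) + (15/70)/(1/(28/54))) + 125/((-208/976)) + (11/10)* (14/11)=-3747101/6435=-582.30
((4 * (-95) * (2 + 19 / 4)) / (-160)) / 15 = 171 / 160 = 1.07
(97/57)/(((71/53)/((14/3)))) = 71974/12141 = 5.93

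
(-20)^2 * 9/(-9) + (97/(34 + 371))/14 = -2267903/5670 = -399.98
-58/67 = -0.87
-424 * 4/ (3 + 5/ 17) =-3604/ 7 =-514.86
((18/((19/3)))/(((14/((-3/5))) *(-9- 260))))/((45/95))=9/9415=0.00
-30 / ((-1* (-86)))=-15 / 43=-0.35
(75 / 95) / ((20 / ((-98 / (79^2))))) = -147 / 237158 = -0.00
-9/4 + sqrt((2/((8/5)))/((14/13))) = -9/4 + sqrt(910)/28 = -1.17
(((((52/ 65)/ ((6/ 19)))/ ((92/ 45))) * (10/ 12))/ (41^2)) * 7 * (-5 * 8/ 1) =-6650/ 38663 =-0.17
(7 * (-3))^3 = -9261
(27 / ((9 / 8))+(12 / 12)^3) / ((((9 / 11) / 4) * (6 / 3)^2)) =275 / 9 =30.56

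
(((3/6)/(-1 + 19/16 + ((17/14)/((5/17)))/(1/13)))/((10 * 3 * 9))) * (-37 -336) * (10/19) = -104440/15472593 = -0.01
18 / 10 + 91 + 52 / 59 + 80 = 51236 / 295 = 173.68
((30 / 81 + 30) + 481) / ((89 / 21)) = 96649 / 801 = 120.66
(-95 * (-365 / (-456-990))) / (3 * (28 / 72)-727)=6935 / 209911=0.03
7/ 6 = 1.17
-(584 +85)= -669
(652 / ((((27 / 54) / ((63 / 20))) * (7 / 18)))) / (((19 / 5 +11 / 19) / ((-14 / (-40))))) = 1755999 / 2080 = 844.23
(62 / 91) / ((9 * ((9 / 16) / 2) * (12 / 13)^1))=496 / 1701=0.29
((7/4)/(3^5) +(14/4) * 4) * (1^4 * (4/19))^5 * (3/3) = 0.01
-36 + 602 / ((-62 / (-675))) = 202059 / 31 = 6518.03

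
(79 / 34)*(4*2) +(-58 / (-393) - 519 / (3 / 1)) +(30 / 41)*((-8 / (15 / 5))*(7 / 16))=-42490034 / 273921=-155.12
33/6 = 11/2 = 5.50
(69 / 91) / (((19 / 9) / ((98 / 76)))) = 4347 / 9386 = 0.46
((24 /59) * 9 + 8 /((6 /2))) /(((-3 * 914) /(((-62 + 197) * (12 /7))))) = -14400 /26963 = -0.53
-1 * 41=-41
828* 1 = 828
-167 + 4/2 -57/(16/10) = -1605/8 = -200.62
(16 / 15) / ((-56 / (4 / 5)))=-8 / 525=-0.02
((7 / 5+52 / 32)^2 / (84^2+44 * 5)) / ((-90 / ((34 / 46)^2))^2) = 71931233 / 1552244446080000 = 0.00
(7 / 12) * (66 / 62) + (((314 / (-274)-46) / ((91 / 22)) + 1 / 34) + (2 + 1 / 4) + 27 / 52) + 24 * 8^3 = 322724323833 / 26280436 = 12280.02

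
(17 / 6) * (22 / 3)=187 / 9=20.78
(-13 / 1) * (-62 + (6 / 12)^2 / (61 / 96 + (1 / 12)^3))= 880178 / 1099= 800.89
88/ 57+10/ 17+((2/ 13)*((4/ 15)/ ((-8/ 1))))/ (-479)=2.13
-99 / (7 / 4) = -396 / 7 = -56.57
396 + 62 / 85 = 396.73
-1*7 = -7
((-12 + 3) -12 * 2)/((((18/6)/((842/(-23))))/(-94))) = -870628/23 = -37853.39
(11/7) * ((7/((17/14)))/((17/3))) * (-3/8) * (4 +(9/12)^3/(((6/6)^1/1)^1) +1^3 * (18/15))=-1246707/369920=-3.37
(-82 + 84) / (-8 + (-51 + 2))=-2 / 57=-0.04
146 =146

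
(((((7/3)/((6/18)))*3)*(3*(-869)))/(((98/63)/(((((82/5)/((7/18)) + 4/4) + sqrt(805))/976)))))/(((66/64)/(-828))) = 1766124*sqrt(805)/61 + 2668613364/2135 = 2071401.44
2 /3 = 0.67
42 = 42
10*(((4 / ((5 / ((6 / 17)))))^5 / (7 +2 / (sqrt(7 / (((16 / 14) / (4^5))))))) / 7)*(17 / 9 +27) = 144275668992 / 13636129145875-368050176*sqrt(2) / 13636129145875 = 0.01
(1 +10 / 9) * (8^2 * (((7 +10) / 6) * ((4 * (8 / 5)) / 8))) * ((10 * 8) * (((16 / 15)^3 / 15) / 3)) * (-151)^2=61779774275584 / 4100625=15065940.99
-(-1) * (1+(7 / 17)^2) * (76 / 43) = 25688 / 12427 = 2.07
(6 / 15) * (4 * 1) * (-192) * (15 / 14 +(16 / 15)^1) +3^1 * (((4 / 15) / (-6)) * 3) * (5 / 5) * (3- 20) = -113754 / 175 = -650.02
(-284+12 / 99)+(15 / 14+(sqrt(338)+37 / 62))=-2020910 / 7161+13 * sqrt(2)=-263.83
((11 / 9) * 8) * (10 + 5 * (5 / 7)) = 132.70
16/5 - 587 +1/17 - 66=-55228/85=-649.74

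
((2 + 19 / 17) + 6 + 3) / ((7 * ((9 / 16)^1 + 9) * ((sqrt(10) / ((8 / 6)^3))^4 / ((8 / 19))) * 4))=27648851968 / 4596074486325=0.01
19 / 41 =0.46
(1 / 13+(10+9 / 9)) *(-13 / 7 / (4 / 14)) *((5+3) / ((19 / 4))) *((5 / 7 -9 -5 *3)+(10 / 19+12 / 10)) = 33032448 / 12635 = 2614.36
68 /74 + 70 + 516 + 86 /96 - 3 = 1038631 /1776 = 584.81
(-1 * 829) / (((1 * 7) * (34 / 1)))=-829 / 238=-3.48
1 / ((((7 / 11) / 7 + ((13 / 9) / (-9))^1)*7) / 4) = -8.21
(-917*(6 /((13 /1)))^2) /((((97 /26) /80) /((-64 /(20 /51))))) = 683591.87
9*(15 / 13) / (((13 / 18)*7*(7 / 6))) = 14580 / 8281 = 1.76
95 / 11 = 8.64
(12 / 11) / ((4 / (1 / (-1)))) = -3 / 11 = -0.27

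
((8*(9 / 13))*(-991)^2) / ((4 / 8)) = 10878435.69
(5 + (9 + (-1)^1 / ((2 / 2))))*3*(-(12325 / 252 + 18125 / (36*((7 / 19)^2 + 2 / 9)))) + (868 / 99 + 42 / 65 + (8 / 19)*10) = -112969397033851 / 1990718730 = -56748.05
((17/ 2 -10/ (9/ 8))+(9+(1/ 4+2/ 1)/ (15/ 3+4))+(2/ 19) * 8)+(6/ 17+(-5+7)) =140189/ 11628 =12.06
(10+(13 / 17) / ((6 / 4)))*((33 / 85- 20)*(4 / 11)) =-3574048 / 47685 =-74.95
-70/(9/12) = -280/3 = -93.33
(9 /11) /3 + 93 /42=383 /154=2.49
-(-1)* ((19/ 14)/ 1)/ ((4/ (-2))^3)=-19/ 112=-0.17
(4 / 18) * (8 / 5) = 16 / 45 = 0.36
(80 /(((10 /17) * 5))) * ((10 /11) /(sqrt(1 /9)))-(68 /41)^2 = 1320832 /18491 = 71.43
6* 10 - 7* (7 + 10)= -59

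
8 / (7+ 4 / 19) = 152 / 137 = 1.11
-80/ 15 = -16/ 3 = -5.33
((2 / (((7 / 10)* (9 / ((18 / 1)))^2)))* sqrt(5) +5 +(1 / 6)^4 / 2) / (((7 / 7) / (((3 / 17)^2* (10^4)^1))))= 8100625 / 5202 +7200000* sqrt(5) / 2023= 9515.54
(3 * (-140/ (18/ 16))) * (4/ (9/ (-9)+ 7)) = -2240/ 9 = -248.89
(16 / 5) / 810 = 8 / 2025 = 0.00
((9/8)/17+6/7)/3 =293/952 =0.31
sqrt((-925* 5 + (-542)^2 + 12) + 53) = 2* sqrt(72301) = 537.78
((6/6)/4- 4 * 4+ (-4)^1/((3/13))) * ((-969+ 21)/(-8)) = -31363/8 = -3920.38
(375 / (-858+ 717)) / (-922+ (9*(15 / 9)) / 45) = 75 / 25991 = 0.00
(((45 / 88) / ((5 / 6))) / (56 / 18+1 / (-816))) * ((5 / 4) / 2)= 20655 / 167486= 0.12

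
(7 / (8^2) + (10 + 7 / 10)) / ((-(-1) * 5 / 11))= 38049 / 1600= 23.78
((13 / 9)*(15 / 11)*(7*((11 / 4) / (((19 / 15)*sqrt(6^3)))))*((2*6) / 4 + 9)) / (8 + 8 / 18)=6825*sqrt(6) / 5776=2.89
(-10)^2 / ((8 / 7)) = 175 / 2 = 87.50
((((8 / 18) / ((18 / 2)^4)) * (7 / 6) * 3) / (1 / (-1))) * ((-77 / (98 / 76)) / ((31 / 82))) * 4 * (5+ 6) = 3016288 / 1830519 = 1.65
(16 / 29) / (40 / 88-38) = -176 / 11977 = -0.01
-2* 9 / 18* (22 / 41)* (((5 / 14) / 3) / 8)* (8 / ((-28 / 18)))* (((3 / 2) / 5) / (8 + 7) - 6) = -9867 / 40180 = -0.25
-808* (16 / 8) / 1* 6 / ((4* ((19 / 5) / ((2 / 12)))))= -2020 / 19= -106.32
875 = 875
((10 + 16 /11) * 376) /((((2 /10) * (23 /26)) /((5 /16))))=1924650 /253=7607.31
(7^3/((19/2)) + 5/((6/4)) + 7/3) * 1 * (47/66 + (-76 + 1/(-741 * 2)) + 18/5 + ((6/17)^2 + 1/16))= -2986.76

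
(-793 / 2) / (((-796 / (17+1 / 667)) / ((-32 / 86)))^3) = -37005163663104000 / 185926844109762479359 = -0.00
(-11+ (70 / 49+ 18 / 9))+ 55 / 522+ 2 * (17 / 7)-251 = -926687 / 3654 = -253.61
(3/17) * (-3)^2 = 1.59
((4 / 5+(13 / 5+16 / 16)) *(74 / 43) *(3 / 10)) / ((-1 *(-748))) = 111 / 36550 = 0.00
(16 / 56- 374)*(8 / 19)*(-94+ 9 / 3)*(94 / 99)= 8524672 / 627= 13595.97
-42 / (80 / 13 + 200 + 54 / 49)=-13377 / 66011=-0.20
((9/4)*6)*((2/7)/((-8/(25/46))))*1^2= -0.26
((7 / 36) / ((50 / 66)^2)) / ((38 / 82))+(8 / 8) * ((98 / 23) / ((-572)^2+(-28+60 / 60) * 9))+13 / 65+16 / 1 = 6047504585961 / 357183042500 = 16.93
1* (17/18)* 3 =2.83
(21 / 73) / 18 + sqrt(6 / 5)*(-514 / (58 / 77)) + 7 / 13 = 3157 / 5694 - 19789*sqrt(30) / 145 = -746.95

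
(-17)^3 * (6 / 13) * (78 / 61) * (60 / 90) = -117912 / 61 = -1932.98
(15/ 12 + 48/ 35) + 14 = 2327/ 140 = 16.62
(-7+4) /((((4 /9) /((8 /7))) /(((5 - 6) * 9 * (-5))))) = -2430 /7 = -347.14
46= 46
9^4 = 6561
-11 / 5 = -2.20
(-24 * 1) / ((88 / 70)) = -210 / 11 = -19.09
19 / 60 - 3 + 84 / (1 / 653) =3290959 / 60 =54849.32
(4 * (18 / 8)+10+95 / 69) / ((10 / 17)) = 11951 / 345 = 34.64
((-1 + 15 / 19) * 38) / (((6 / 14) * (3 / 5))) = -280 / 9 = -31.11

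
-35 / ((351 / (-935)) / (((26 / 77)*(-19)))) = -16150 / 27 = -598.15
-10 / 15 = -2 / 3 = -0.67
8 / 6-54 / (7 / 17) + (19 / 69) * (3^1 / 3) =-20855 / 161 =-129.53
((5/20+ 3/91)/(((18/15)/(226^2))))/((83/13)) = 6576035/3486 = 1886.41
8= 8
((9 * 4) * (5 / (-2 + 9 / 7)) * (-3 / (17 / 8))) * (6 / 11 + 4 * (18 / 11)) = 471744 / 187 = 2522.70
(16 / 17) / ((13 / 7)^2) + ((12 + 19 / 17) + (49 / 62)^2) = 9104741 / 649636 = 14.02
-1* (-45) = 45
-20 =-20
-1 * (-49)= 49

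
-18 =-18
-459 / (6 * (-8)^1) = 153 / 16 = 9.56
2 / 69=0.03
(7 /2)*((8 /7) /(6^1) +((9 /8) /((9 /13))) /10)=593 /480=1.24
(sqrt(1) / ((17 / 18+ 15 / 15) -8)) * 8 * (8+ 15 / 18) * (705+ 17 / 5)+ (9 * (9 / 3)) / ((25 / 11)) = -22494747 / 2725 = -8254.95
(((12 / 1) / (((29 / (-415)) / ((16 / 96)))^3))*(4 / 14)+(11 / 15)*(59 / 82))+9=-23301975239 / 629967870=-36.99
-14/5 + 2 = -4/5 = -0.80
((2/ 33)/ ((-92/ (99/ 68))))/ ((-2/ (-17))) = -3/ 368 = -0.01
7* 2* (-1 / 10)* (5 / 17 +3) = -4.61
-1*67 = -67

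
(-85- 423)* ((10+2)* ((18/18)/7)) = -6096/7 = -870.86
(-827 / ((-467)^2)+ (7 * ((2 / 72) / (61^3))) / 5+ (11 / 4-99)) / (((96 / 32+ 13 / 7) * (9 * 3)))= -3001799375377117 / 4089860140109580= -0.73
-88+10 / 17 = -1486 / 17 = -87.41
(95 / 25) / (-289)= -19 / 1445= -0.01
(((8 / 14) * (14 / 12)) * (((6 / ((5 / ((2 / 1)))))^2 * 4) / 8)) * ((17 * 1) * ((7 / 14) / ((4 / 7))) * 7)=4998 / 25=199.92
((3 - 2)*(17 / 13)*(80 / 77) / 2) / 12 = 170 / 3003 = 0.06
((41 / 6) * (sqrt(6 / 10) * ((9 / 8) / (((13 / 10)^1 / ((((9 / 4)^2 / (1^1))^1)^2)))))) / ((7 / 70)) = 4035015 * sqrt(15) / 13312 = 1173.94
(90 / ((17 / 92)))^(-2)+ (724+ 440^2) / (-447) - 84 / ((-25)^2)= -434.86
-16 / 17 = -0.94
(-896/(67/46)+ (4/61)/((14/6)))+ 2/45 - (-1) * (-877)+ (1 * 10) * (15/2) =-1824370852/1287405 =-1417.09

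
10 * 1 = 10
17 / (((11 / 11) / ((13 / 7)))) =221 / 7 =31.57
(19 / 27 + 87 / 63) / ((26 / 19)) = 3743 / 2457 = 1.52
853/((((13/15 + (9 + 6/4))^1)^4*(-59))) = -690930000/797754986699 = -0.00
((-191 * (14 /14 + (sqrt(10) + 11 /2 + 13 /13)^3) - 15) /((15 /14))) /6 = -111881 /8 - 731339 * sqrt(10) /180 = -26833.44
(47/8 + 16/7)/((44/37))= 16909/2464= 6.86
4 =4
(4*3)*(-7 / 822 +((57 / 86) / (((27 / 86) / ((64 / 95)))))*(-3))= -51.30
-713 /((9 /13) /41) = -380029 /9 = -42225.44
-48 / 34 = -24 / 17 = -1.41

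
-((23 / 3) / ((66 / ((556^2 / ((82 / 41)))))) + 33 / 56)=-99545059 / 5544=-17955.46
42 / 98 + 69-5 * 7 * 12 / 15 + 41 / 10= 3187 / 70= 45.53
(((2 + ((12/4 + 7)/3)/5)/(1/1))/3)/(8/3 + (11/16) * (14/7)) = 64/291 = 0.22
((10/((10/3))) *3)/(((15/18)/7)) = 378/5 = 75.60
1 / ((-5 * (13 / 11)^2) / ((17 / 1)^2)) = -34969 / 845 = -41.38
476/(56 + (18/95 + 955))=45220/96063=0.47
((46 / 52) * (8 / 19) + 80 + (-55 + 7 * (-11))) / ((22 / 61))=-388936 / 2717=-143.15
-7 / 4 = -1.75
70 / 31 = 2.26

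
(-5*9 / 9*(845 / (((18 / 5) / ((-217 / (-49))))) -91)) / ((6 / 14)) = -597545 / 54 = -11065.65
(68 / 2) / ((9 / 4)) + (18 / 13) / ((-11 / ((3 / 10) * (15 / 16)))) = 15.08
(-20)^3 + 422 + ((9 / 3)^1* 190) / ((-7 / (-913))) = 66766.29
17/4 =4.25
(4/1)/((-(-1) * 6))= 2/3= 0.67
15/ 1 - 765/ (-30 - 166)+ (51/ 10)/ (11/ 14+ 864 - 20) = 219165147/ 11590460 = 18.91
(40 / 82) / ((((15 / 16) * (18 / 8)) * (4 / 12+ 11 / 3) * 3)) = 0.02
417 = 417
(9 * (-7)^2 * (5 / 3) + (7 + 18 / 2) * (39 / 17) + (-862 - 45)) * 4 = -541.18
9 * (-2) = -18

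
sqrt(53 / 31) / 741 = 0.00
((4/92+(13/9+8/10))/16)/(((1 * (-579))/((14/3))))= -2072/1797795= -0.00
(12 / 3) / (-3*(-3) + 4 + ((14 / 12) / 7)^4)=5184 / 16849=0.31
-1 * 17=-17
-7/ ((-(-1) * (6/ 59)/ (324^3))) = -2341174752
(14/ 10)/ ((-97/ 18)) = -126/ 485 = -0.26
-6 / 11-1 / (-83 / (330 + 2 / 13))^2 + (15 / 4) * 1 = -646377635 / 51226604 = -12.62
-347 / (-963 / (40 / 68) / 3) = 3470 / 5457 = 0.64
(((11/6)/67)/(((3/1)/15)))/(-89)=-55/35778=-0.00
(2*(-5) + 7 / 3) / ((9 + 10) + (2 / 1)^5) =-23 / 153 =-0.15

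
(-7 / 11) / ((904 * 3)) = -0.00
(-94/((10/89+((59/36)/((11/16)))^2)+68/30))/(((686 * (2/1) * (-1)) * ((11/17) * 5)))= 63359901/24120248432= 0.00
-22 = -22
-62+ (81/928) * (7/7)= -57455/928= -61.91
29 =29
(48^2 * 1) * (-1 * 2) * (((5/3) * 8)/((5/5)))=-61440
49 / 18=2.72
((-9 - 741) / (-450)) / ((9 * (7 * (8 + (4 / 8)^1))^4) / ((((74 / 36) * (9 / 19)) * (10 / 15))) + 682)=2960 / 308622915651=0.00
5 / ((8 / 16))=10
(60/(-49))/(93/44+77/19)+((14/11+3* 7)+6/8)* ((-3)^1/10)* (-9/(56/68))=3346838679/44456720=75.28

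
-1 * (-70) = 70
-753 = -753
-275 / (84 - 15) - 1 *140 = -9935 / 69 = -143.99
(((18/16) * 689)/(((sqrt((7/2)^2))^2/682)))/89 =2114541/4361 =484.88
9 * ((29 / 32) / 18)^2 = 841 / 36864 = 0.02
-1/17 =-0.06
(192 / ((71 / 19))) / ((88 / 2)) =912 / 781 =1.17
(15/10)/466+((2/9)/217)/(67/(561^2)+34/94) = 3274315729/541347121532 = 0.01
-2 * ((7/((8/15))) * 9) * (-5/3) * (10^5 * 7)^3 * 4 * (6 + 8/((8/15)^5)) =103395978753662109375000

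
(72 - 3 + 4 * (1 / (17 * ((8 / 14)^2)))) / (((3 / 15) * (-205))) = -4741 / 2788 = -1.70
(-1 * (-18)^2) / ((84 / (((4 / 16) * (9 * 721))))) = -25029 / 4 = -6257.25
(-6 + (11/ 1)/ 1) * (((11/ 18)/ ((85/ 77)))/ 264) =0.01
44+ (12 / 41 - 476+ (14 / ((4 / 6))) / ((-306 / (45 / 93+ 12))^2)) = -19661621211 / 45547556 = -431.67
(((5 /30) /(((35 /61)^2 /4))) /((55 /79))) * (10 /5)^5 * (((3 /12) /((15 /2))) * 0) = 0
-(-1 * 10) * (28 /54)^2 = 1960 /729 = 2.69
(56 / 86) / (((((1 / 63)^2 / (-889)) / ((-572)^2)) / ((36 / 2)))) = -581842517832576 / 43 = -13531221344943.63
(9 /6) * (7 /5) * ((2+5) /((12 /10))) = 49 /4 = 12.25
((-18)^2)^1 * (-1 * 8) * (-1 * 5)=12960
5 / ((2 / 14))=35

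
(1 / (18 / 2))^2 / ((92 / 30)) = 5 / 1242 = 0.00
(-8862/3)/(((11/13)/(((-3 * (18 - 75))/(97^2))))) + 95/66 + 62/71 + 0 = -2695466759/44090574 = -61.13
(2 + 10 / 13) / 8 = 9 / 26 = 0.35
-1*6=-6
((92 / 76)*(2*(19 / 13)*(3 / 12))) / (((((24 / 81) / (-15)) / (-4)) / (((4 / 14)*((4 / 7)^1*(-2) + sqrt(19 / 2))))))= -37260 / 637 + 9315*sqrt(38) / 364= 99.26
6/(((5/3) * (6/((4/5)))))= 12/25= 0.48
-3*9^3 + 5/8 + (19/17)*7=-296283/136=-2178.55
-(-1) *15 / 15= 1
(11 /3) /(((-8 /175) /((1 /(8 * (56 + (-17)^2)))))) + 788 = 10439039 /13248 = 787.97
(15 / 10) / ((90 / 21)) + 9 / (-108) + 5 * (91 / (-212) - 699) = -11120077 / 3180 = -3496.88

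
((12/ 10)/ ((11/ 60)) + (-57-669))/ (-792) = 1319/ 1452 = 0.91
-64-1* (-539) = 475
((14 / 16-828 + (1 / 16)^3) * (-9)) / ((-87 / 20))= -1711.29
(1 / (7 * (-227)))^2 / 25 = 1 / 63123025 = 0.00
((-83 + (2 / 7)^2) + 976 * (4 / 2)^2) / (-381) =-62411 / 6223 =-10.03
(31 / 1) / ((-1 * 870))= -31 / 870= -0.04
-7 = -7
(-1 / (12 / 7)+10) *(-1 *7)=-791 / 12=-65.92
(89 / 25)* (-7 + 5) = -178 / 25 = -7.12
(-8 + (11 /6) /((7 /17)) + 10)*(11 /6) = 2981 /252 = 11.83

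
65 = 65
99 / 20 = 4.95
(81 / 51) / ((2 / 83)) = 2241 / 34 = 65.91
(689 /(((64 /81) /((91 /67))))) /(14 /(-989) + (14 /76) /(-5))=-68165949735 /2935136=-23224.12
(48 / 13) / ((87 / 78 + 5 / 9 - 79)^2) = 202176 / 327429025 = 0.00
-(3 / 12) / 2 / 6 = -1 / 48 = -0.02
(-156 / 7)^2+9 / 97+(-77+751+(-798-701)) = -1560192 / 4753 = -328.25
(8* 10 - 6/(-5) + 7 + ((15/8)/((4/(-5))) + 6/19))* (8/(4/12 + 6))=785889/7220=108.85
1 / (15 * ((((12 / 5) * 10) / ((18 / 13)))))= 1 / 260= 0.00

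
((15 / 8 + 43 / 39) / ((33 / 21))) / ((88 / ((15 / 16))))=32515 / 1610752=0.02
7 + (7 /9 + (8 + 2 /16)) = 1145 /72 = 15.90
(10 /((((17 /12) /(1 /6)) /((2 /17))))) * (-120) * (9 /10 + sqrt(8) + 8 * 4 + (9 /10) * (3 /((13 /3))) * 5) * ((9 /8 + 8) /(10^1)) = -2050716 /3757-8760 * sqrt(2) /289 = -588.71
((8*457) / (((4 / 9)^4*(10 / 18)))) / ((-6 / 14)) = -62965917 / 160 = -393536.98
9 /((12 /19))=57 /4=14.25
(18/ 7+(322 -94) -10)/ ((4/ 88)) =33968/ 7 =4852.57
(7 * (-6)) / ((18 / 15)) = -35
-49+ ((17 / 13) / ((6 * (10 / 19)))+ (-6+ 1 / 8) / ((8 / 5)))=-652177 / 12480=-52.26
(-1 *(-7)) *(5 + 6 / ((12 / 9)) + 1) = 147 / 2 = 73.50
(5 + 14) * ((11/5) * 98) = 20482/5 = 4096.40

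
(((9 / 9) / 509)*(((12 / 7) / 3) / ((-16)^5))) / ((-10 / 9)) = 9 / 9340190720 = 0.00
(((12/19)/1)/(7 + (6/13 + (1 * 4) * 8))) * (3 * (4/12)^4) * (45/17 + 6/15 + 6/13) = 15508/7456455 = 0.00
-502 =-502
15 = 15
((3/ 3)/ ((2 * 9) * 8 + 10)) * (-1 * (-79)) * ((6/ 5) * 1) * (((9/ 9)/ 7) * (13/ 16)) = 3081/ 43120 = 0.07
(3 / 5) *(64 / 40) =24 / 25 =0.96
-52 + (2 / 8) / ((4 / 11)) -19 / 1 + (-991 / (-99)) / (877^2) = -85661726519 / 1218300336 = -70.31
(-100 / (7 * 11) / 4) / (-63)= 0.01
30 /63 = 10 /21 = 0.48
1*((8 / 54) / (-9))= -4 / 243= -0.02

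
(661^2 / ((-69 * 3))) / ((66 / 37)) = -16166077 / 13662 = -1183.29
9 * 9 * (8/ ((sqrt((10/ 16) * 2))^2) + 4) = 4212/ 5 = 842.40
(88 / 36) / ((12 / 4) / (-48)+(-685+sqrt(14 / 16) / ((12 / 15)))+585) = -563552 / 23065659-1760 * sqrt(14) / 23065659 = -0.02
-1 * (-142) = 142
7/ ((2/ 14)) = 49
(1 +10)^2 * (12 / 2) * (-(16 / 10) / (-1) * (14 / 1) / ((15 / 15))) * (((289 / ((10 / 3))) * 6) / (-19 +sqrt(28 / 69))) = -277266683232 / 622025 - 422985024 * sqrt(483) / 622025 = -460693.28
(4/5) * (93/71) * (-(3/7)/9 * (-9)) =1116/2485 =0.45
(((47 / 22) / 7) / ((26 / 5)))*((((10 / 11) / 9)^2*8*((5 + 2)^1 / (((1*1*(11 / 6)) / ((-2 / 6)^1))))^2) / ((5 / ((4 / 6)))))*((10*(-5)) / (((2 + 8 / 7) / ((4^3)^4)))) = -1545517137920000 / 5596361199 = -276164.65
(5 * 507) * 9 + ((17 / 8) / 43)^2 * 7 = 2699837863 / 118336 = 22815.02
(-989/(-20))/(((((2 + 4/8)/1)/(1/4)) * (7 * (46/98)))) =301/200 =1.50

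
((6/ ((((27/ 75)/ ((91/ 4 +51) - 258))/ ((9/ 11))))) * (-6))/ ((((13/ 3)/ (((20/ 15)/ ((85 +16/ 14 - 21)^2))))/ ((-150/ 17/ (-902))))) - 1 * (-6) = 3460353801/ 575699696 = 6.01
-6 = -6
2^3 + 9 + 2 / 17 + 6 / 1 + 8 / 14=2819 / 119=23.69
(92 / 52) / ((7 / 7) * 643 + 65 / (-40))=184 / 66703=0.00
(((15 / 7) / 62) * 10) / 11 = 0.03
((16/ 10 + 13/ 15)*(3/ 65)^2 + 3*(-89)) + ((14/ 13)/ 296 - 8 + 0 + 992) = 2241728303/ 3126500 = 717.01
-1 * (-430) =430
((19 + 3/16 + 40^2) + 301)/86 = 30723/1376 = 22.33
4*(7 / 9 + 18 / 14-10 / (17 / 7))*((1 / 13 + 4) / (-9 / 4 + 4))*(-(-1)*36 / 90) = -746240 / 97461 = -7.66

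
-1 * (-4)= 4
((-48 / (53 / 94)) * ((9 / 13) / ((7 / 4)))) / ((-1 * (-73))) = -162432 / 352079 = -0.46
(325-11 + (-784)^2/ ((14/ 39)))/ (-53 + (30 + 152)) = 1712570/ 129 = 13275.74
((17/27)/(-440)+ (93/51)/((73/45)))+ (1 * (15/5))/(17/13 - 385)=20495979211/18384620760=1.11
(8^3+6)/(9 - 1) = 259/4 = 64.75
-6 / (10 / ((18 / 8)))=-27 / 20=-1.35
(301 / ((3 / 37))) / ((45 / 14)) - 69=146603 / 135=1085.95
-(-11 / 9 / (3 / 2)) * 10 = 220 / 27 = 8.15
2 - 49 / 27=5 / 27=0.19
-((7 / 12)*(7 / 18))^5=-282475249 / 470184984576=-0.00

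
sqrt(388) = 2*sqrt(97) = 19.70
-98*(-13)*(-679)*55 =-47577530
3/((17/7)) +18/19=705/323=2.18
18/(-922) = -0.02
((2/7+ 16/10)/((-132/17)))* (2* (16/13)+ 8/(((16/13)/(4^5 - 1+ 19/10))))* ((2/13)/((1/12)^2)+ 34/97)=-59707832939/1639300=-36422.76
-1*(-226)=226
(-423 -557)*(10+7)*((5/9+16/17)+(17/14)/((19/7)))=-5538470/171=-32388.71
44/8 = 11/2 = 5.50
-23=-23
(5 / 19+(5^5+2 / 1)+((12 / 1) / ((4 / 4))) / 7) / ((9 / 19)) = 138718 / 21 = 6605.62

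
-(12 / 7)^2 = -2.94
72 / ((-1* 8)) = -9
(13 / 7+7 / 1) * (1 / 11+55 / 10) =3813 / 77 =49.52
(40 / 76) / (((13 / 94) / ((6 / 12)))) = 470 / 247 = 1.90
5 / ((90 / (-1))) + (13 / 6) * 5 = 97 / 9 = 10.78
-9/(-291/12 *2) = 18/97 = 0.19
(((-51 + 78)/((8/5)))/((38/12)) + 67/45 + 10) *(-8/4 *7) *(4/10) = -402619/4275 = -94.18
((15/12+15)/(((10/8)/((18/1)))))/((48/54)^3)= 85293/256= 333.18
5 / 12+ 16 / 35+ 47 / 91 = 7591 / 5460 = 1.39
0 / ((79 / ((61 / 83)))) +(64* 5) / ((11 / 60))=19200 / 11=1745.45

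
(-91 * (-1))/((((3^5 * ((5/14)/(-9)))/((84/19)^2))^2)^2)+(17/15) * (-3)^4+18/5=1402765623346785241/859792878950625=1631.52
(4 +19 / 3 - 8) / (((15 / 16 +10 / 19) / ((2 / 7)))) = 608 / 1335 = 0.46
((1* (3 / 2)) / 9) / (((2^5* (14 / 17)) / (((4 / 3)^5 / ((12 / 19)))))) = 646 / 15309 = 0.04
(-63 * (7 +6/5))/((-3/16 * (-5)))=-13776/25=-551.04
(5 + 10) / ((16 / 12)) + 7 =73 / 4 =18.25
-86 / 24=-43 / 12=-3.58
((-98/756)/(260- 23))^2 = 49/163788804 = 0.00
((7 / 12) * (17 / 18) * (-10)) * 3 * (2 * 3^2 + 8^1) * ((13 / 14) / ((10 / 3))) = -2873 / 24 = -119.71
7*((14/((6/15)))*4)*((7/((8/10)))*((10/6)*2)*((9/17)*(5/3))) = 428750/17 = 25220.59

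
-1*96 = -96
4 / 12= 1 / 3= 0.33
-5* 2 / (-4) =5 / 2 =2.50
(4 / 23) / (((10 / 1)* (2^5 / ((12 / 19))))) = 3 / 8740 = 0.00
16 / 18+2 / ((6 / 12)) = 44 / 9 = 4.89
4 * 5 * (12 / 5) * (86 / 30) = 688 / 5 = 137.60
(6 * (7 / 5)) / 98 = 3 / 35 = 0.09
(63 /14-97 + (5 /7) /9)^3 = -789417.67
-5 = -5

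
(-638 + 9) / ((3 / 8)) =-5032 / 3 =-1677.33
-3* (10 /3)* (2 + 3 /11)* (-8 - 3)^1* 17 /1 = 4250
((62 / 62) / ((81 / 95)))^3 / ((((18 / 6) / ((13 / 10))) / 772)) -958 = -666899884 / 1594323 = -418.30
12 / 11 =1.09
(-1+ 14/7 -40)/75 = -13/25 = -0.52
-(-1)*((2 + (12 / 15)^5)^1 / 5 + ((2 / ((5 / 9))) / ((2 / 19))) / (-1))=-527101 / 15625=-33.73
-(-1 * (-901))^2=-811801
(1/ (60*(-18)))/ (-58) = 1/ 62640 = 0.00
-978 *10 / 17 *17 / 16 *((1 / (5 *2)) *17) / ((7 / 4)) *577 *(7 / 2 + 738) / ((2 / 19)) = -135153826377 / 56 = -2413461185.30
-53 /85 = -0.62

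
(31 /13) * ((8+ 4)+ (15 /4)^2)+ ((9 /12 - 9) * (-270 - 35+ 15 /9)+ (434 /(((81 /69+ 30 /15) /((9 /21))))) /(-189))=2453026145 /956592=2564.34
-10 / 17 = -0.59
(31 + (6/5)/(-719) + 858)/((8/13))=1444.62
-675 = -675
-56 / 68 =-14 / 17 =-0.82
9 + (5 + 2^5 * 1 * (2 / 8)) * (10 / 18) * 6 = 157 / 3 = 52.33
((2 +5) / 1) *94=658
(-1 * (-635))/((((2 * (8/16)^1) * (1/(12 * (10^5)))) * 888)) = 31750000/37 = 858108.11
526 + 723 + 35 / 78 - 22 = 95741 / 78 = 1227.45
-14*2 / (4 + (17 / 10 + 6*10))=-280 / 657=-0.43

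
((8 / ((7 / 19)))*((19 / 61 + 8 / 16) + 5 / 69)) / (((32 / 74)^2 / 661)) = 18276447073 / 269376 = 67847.35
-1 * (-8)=8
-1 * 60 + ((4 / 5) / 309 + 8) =-80336 / 1545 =-52.00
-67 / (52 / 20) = -25.77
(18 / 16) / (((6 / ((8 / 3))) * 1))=1 / 2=0.50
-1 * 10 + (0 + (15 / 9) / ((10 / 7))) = -53 / 6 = -8.83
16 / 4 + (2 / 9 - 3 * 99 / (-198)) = 103 / 18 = 5.72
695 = 695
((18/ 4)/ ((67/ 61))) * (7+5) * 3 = 9882/ 67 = 147.49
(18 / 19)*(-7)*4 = -504 / 19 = -26.53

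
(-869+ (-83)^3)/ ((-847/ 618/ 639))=32306142816/ 121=266992915.83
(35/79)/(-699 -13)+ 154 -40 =6412237/56248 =114.00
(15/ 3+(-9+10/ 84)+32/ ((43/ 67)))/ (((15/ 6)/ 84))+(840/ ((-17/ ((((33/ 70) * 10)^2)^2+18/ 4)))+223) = -28659148969/ 1253665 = -22860.29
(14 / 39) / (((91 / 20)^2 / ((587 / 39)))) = 469600 / 1799343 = 0.26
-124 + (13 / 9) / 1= -1103 / 9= -122.56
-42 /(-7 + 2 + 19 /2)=-28 /3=-9.33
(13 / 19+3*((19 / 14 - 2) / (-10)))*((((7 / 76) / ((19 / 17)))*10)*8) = 39661 / 6859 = 5.78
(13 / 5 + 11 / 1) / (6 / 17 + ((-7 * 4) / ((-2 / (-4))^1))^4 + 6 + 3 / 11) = 12716 / 9195259955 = 0.00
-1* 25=-25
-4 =-4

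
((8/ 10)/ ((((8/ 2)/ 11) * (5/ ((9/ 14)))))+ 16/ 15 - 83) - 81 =-170783/ 1050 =-162.65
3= 3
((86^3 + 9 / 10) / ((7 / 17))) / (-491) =-108129673 / 34370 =-3146.05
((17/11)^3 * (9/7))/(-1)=-44217/9317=-4.75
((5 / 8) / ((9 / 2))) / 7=5 / 252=0.02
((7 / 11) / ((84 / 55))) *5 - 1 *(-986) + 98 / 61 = 724453 / 732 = 989.69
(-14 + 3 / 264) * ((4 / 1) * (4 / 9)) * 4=-9848 / 99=-99.47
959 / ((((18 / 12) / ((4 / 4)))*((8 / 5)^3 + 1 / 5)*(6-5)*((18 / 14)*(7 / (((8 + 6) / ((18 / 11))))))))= 18460750 / 130491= 141.47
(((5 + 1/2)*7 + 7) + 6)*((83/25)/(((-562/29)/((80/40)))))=-247921/14050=-17.65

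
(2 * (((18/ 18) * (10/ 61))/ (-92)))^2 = 0.00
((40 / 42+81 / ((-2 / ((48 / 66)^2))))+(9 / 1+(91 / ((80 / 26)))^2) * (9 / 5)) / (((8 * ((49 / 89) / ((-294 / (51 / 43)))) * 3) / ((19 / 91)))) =-6150.12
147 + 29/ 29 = 148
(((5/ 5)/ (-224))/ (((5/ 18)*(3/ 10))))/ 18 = -1/ 336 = -0.00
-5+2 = -3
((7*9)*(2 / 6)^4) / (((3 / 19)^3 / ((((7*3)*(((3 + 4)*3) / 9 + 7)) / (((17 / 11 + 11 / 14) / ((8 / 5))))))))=26580.00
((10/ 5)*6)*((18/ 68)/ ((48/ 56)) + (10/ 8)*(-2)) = -447/ 17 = -26.29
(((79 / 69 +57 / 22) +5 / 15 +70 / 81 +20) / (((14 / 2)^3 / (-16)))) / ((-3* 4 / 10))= 20438380 / 21087297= 0.97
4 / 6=2 / 3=0.67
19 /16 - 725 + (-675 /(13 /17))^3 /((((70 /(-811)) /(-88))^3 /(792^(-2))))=-14010004715445543751 /12057136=-1161967876570.82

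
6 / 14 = 3 / 7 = 0.43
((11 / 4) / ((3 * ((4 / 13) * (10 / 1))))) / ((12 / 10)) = 143 / 576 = 0.25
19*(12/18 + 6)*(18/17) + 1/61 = 139097/1037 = 134.13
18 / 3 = 6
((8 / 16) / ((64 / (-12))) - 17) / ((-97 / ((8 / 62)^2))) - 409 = -76250959 / 186434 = -409.00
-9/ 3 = -3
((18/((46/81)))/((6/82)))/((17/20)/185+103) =4.21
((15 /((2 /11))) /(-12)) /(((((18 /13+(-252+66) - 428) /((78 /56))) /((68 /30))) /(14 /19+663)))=36231403 /1540672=23.52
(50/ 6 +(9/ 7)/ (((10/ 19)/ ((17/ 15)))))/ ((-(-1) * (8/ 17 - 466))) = -198169/ 8309700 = -0.02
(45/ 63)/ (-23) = -5/ 161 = -0.03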